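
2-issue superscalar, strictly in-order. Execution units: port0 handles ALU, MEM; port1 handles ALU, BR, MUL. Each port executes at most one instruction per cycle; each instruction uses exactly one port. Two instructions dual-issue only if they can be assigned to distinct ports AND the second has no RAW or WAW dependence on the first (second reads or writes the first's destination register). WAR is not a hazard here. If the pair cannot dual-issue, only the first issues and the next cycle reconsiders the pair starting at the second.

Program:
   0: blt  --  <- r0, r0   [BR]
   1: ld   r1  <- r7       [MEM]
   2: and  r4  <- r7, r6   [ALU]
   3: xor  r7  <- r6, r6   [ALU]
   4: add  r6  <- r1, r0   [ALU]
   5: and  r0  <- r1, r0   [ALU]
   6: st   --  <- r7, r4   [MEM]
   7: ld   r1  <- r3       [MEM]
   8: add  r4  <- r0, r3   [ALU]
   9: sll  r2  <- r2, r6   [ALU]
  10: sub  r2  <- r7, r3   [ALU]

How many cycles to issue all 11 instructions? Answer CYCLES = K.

c0: i0&i1 blt ld  2-wide
c1: i2&i3 and xor  2-wide
c2: i4&i5 add and  2-wide
c3: i6 st  no-port MEM/MEM
c4: i7&i8 ld add  2-wide
c5: i9 sll  WAW r2
c6: i10 sub  tail

CYCLES = 7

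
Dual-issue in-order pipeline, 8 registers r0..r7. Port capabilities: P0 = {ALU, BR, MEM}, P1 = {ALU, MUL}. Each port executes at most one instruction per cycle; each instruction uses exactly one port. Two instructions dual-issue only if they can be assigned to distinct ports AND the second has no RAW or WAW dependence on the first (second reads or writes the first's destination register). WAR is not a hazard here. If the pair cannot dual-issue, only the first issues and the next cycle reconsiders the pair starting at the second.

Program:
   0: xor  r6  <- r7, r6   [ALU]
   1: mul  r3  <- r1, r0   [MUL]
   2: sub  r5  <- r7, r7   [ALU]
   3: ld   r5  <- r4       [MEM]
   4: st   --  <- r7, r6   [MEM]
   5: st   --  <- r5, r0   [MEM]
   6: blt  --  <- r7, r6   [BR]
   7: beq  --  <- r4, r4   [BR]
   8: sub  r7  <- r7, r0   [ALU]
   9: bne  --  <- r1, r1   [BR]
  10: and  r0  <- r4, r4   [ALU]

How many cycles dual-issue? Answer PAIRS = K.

0. xor.ALU/mul.MUL @i0,i1  | pair
1. sub.ALU @i2  | WAW r5
2. ld.MEM @i3  | no-port MEM/MEM
3. st.MEM @i4  | no-port MEM/MEM
4. st.MEM @i5  | no-port MEM/BR
5. blt.BR @i6  | no-port BR/BR
6. beq.BR/sub.ALU @i7,i8  | pair
7. bne.BR/and.ALU @i9,i10  | pair

PAIRS = 3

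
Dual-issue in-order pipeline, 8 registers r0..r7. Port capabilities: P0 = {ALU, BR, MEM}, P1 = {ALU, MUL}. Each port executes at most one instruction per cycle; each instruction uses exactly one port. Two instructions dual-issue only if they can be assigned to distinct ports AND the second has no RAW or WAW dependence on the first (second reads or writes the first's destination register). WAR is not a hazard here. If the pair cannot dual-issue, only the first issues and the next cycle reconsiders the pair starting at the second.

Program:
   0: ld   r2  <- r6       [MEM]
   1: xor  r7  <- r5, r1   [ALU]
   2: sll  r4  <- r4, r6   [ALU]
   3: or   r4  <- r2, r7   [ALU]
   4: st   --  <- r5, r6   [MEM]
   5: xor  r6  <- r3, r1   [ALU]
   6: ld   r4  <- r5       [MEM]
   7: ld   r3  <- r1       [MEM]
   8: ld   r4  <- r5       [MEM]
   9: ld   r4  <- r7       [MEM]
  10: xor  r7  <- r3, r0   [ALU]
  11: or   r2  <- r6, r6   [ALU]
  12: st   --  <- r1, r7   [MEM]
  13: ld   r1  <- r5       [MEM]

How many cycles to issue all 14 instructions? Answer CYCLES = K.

CYCLES = 9

c0: i0,i1 ld.MEM xor.ALU  pair
c1: i2 sll.ALU  WAW r4
c2: i3,i4 or.ALU st.MEM  pair
c3: i5,i6 xor.ALU ld.MEM  pair
c4: i7 ld.MEM  no-port MEM/MEM
c5: i8 ld.MEM  no-port MEM/MEM
c6: i9,i10 ld.MEM xor.ALU  pair
c7: i11,i12 or.ALU st.MEM  pair
c8: i13 ld.MEM  tail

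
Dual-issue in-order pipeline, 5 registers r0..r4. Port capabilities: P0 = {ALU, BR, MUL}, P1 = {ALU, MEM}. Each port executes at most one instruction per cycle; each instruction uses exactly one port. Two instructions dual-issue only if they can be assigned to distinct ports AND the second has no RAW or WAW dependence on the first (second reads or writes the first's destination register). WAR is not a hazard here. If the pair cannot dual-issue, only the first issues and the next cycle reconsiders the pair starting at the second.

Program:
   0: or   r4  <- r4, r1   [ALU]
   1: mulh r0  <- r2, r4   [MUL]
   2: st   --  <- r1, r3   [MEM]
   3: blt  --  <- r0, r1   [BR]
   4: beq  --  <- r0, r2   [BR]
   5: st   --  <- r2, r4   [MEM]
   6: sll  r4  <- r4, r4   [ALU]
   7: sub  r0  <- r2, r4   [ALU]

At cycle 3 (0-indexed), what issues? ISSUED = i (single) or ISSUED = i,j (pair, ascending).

ISSUED = 4,5

[0] i0  or  -- RAW r4
[1] i1&i2  mulh;st  -- pair
[2] i3  blt  -- no-port BR/BR
[3] i4&i5  beq;st  -- pair
[4] i6  sll  -- RAW r4
[5] i7  sub  -- tail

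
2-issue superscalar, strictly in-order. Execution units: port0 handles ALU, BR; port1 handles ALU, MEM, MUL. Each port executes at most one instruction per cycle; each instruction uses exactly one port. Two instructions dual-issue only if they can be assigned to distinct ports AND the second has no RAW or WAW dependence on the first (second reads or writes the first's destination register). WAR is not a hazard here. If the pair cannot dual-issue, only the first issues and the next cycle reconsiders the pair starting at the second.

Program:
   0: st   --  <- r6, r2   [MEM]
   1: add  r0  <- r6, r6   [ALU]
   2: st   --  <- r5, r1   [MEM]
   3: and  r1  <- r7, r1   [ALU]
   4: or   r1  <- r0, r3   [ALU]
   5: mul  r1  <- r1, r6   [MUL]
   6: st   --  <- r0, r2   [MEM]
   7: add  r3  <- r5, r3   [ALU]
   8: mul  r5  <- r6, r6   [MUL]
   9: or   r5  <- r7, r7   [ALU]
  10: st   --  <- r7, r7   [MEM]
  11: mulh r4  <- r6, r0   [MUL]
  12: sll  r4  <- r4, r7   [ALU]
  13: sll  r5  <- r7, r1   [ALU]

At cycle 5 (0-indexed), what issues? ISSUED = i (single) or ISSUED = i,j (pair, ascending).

ISSUED = 8

0. st/add @i0+i1  | dual
1. st/and @i2+i3  | dual
2. or @i4  | RAW+WAW r1
3. mul @i5  | no-port MUL/MEM
4. st/add @i6+i7  | dual
5. mul @i8  | WAW r5
6. or/st @i9+i10  | dual
7. mulh @i11  | RAW+WAW r4
8. sll/sll @i12+i13  | dual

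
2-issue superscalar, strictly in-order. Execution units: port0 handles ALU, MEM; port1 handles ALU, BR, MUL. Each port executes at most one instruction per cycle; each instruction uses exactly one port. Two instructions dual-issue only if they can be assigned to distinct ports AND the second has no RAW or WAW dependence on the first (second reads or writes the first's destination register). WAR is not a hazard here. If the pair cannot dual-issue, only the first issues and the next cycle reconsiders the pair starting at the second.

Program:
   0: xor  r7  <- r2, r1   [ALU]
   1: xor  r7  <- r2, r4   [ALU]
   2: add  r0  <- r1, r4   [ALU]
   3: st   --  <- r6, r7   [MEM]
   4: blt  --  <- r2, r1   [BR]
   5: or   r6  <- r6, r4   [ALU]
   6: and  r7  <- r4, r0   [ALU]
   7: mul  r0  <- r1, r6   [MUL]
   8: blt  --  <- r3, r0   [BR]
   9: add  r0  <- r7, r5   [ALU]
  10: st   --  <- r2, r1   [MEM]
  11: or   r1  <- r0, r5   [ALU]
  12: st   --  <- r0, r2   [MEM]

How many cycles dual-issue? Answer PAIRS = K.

0. xor @i0  | WAW r7
1. xor;add @i1+i2  | dual
2. st;blt @i3+i4  | dual
3. or;and @i5+i6  | dual
4. mul @i7  | no-port MUL/BR
5. blt;add @i8+i9  | dual
6. st;or @i10+i11  | dual
7. st @i12  | tail

PAIRS = 5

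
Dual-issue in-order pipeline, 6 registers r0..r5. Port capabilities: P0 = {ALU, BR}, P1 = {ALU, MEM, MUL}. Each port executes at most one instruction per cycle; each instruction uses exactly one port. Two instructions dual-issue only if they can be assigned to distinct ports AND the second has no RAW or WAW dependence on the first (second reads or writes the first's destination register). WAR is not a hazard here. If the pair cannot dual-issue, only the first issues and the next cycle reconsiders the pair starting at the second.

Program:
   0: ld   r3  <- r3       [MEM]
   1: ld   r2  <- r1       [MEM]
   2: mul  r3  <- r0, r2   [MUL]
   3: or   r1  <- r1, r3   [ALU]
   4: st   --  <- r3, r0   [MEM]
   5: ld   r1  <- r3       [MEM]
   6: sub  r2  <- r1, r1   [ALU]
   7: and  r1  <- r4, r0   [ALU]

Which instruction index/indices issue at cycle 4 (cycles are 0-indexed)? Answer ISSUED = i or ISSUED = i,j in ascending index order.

c0: i0 ld  no-port MEM/MEM
c1: i1 ld  no-port MEM/MUL
c2: i2 mul  RAW r3
c3: i3+i4 or;st  dual
c4: i5 ld  RAW r1
c5: i6+i7 sub;and  dual

ISSUED = 5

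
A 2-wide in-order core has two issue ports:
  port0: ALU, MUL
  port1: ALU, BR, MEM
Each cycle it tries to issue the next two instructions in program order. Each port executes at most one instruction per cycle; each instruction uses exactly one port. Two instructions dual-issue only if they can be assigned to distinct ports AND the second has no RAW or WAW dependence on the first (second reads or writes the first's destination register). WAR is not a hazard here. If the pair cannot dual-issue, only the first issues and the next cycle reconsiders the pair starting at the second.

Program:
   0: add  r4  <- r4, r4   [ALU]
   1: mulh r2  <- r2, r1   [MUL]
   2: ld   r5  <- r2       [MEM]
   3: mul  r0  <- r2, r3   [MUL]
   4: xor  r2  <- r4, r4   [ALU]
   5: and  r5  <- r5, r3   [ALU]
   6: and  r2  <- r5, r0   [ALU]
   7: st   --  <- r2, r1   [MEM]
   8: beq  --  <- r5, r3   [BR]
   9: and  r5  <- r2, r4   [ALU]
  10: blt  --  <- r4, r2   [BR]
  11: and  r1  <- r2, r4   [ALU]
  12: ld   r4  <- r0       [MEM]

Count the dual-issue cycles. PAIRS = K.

t=0 i0+i1:add.ALU mulh.MUL ; 2-wide
t=1 i2+i3:ld.MEM mul.MUL ; 2-wide
t=2 i4+i5:xor.ALU and.ALU ; 2-wide
t=3 i6:and.ALU ; RAW r2
t=4 i7:st.MEM ; no-port MEM/BR
t=5 i8+i9:beq.BR and.ALU ; 2-wide
t=6 i10+i11:blt.BR and.ALU ; 2-wide
t=7 i12:ld.MEM ; tail

PAIRS = 5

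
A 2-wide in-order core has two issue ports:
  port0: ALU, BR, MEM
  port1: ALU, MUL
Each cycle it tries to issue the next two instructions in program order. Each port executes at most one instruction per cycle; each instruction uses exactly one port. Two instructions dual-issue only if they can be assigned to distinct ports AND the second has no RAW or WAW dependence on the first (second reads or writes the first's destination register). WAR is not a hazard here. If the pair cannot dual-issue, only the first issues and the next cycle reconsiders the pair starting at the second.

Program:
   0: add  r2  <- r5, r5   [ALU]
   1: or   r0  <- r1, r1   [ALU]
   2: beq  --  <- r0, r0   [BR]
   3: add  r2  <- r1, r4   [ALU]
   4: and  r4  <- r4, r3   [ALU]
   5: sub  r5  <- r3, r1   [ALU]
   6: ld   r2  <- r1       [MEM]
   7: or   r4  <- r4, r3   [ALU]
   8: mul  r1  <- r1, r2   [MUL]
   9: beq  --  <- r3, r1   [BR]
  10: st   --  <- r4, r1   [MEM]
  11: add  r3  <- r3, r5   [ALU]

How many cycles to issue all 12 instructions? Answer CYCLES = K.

  cy0 -> i0+i1 (add.ALU+or.ALU) 2-wide
  cy1 -> i2+i3 (beq.BR+add.ALU) 2-wide
  cy2 -> i4+i5 (and.ALU+sub.ALU) 2-wide
  cy3 -> i6+i7 (ld.MEM+or.ALU) 2-wide
  cy4 -> i8 (mul.MUL) RAW r1
  cy5 -> i9 (beq.BR) no-port BR/MEM
  cy6 -> i10+i11 (st.MEM+add.ALU) 2-wide

CYCLES = 7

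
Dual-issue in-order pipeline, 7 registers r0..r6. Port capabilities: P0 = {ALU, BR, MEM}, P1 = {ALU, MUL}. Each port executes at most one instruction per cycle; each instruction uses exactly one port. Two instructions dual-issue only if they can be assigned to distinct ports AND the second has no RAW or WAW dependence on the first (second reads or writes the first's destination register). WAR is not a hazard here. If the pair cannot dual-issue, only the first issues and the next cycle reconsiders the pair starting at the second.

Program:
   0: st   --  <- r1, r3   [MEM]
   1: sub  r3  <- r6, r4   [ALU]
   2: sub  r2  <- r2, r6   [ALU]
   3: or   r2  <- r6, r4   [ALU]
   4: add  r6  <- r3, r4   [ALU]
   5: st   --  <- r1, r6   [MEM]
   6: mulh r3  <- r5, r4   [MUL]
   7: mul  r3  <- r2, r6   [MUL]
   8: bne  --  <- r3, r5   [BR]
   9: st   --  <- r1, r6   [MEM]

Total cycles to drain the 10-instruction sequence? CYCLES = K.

#0 head=0: st;sub i0,i1 pair
#1 head=2: sub i2 WAW r2
#2 head=3: or;add i3,i4 pair
#3 head=5: st;mulh i5,i6 pair
#4 head=7: mul i7 RAW r3
#5 head=8: bne i8 no-port BR/MEM
#6 head=9: st i9 tail

CYCLES = 7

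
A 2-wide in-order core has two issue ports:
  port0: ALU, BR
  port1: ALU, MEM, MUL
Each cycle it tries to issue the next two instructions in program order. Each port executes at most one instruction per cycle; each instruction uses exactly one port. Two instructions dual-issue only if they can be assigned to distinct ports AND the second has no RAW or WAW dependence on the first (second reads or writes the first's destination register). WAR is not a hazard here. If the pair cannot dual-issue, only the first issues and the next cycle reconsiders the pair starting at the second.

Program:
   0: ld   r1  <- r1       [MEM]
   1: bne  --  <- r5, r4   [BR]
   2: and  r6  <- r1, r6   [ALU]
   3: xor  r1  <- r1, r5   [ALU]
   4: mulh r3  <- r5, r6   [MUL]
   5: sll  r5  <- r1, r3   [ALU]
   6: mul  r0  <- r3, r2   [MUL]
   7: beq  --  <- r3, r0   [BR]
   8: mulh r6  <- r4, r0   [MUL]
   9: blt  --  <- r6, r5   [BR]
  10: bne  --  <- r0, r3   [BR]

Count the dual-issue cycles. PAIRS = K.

PAIRS = 4

t=0 i0,i1:ld.MEM/bne.BR ; dual
t=1 i2,i3:and.ALU/xor.ALU ; dual
t=2 i4:mulh.MUL ; RAW r3
t=3 i5,i6:sll.ALU/mul.MUL ; dual
t=4 i7,i8:beq.BR/mulh.MUL ; dual
t=5 i9:blt.BR ; no-port BR/BR
t=6 i10:bne.BR ; tail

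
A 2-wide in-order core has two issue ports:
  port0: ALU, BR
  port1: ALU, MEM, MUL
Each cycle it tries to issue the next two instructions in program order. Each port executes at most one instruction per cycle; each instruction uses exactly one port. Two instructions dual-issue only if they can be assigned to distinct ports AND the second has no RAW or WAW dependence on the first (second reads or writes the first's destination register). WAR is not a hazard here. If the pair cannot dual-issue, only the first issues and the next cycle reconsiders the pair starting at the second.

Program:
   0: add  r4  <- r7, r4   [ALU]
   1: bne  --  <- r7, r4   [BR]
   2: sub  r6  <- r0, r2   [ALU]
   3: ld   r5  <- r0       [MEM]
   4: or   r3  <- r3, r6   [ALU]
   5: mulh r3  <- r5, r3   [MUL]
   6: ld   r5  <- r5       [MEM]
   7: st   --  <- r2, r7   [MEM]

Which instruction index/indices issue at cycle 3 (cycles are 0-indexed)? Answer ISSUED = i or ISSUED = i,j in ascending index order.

ISSUED = 5

  cy0 -> i0 (add.ALU) RAW r4
  cy1 -> i1,i2 (bne.BR sub.ALU) dual
  cy2 -> i3,i4 (ld.MEM or.ALU) dual
  cy3 -> i5 (mulh.MUL) no-port MUL/MEM
  cy4 -> i6 (ld.MEM) no-port MEM/MEM
  cy5 -> i7 (st.MEM) tail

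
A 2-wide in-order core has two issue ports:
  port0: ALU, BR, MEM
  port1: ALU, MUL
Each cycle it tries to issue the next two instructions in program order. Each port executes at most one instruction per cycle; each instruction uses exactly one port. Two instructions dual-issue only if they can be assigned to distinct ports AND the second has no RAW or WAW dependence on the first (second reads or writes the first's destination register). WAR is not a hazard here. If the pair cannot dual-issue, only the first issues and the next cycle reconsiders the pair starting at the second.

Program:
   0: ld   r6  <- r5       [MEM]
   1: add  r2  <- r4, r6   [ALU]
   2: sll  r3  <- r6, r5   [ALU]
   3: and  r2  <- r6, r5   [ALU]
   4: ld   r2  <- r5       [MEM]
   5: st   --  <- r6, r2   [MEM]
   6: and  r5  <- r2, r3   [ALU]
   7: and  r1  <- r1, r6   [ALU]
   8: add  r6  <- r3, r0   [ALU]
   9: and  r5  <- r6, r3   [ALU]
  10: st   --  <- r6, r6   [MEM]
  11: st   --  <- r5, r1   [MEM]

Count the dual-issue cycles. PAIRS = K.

0. ld @i0  | RAW r6
1. add+sll @i1/i2  | dual
2. and @i3  | WAW r2
3. ld @i4  | no-port MEM/MEM
4. st+and @i5/i6  | dual
5. and+add @i7/i8  | dual
6. and+st @i9/i10  | dual
7. st @i11  | tail

PAIRS = 4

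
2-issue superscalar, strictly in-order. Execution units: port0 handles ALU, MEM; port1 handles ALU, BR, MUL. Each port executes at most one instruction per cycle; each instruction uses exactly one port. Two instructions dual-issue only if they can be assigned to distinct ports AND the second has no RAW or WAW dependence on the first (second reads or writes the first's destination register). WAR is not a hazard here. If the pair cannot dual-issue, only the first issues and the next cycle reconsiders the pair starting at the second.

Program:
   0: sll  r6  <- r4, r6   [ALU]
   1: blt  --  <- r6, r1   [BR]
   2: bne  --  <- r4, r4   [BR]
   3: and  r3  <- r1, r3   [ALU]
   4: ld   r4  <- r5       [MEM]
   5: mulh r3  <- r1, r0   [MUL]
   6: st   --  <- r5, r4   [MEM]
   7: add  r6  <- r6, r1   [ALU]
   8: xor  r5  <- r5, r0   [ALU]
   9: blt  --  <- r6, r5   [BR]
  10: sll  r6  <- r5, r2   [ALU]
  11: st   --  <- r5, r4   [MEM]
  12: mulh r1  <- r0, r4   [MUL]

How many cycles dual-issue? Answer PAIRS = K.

t=0 i0:sll ; RAW r6
t=1 i1:blt ; no-port BR/BR
t=2 i2+i3:bne+and ; 2-wide
t=3 i4+i5:ld+mulh ; 2-wide
t=4 i6+i7:st+add ; 2-wide
t=5 i8:xor ; RAW r5
t=6 i9+i10:blt+sll ; 2-wide
t=7 i11+i12:st+mulh ; 2-wide

PAIRS = 5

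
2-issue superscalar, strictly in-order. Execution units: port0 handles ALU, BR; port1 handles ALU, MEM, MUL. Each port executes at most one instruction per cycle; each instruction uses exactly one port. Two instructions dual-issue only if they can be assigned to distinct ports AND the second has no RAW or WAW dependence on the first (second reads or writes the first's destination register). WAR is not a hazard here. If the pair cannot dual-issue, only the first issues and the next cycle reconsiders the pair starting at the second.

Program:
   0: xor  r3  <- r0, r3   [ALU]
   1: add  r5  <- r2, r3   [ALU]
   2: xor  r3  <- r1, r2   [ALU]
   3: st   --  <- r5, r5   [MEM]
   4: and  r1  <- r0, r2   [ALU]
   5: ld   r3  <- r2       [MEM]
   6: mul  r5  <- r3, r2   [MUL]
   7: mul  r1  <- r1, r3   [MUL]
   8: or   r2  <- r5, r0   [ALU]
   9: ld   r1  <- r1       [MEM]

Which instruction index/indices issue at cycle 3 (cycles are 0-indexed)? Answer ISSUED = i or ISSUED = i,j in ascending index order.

ISSUED = 5

[0] i0  xor.ALU  -- RAW r3
[1] i1&i2  add.ALU+xor.ALU  -- pair
[2] i3&i4  st.MEM+and.ALU  -- pair
[3] i5  ld.MEM  -- no-port MEM/MUL
[4] i6  mul.MUL  -- no-port MUL/MUL
[5] i7&i8  mul.MUL+or.ALU  -- pair
[6] i9  ld.MEM  -- tail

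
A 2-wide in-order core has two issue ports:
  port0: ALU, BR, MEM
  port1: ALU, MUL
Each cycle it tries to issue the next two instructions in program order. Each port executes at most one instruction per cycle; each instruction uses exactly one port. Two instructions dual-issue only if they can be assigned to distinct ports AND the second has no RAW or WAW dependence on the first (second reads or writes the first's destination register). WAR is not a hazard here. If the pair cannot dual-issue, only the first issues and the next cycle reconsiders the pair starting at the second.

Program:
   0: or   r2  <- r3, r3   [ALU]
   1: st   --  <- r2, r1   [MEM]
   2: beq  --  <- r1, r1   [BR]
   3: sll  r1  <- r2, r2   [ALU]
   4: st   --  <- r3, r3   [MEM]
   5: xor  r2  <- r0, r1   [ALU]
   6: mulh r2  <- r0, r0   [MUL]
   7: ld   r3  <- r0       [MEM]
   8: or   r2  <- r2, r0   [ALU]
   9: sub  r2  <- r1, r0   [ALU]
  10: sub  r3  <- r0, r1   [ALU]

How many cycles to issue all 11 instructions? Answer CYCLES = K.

t=0 i0:or ; RAW r2
t=1 i1:st ; no-port MEM/BR
t=2 i2+i3:beq/sll ; dual
t=3 i4+i5:st/xor ; dual
t=4 i6+i7:mulh/ld ; dual
t=5 i8:or ; WAW r2
t=6 i9+i10:sub/sub ; dual

CYCLES = 7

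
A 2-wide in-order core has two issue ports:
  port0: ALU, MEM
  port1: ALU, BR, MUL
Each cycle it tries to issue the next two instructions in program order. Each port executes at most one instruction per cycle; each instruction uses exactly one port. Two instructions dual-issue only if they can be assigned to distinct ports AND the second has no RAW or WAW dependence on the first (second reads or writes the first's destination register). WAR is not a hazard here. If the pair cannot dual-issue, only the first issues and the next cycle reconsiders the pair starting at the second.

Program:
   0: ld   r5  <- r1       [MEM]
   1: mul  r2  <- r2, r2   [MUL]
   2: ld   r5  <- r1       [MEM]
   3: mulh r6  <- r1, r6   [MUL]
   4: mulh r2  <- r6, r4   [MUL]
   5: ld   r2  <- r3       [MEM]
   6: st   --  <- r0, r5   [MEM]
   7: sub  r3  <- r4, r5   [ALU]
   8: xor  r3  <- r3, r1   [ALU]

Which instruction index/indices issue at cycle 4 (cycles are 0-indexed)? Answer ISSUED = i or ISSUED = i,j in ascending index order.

ISSUED = 6,7

#0 head=0: ld;mul i0,i1 pair
#1 head=2: ld;mulh i2,i3 pair
#2 head=4: mulh i4 WAW r2
#3 head=5: ld i5 no-port MEM/MEM
#4 head=6: st;sub i6,i7 pair
#5 head=8: xor i8 tail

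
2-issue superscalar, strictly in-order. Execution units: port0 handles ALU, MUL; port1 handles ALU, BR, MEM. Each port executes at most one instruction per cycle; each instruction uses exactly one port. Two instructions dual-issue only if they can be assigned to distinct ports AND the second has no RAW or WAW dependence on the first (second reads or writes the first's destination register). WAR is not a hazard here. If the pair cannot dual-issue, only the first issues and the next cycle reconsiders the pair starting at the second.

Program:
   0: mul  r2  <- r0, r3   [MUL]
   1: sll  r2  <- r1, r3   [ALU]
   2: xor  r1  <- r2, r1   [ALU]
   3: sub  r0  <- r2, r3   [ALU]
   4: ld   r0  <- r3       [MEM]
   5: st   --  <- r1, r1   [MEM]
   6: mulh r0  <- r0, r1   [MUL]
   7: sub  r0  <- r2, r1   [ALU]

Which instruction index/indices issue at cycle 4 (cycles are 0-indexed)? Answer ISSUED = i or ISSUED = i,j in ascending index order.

ISSUED = 5,6

#0 head=0: mul.MUL i0 WAW r2
#1 head=1: sll.ALU i1 RAW r2
#2 head=2: xor.ALU+sub.ALU i2&i3 dual
#3 head=4: ld.MEM i4 no-port MEM/MEM
#4 head=5: st.MEM+mulh.MUL i5&i6 dual
#5 head=7: sub.ALU i7 tail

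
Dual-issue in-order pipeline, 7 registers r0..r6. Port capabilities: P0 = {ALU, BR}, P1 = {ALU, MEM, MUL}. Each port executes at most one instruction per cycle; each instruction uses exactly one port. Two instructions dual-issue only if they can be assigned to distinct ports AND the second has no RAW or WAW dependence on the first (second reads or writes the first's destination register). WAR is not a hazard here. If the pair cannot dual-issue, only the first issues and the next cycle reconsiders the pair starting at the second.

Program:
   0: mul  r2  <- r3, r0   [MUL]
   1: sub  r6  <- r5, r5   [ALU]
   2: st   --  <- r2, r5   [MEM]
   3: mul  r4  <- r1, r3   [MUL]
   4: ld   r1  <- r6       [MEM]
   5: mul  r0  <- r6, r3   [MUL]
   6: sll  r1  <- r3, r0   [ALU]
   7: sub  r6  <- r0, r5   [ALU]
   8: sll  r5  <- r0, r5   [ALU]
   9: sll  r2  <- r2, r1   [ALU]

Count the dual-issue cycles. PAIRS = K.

PAIRS = 3

c0: i0,i1 mul.MUL;sub.ALU  2-wide
c1: i2 st.MEM  no-port MEM/MUL
c2: i3 mul.MUL  no-port MUL/MEM
c3: i4 ld.MEM  no-port MEM/MUL
c4: i5 mul.MUL  RAW r0
c5: i6,i7 sll.ALU;sub.ALU  2-wide
c6: i8,i9 sll.ALU;sll.ALU  2-wide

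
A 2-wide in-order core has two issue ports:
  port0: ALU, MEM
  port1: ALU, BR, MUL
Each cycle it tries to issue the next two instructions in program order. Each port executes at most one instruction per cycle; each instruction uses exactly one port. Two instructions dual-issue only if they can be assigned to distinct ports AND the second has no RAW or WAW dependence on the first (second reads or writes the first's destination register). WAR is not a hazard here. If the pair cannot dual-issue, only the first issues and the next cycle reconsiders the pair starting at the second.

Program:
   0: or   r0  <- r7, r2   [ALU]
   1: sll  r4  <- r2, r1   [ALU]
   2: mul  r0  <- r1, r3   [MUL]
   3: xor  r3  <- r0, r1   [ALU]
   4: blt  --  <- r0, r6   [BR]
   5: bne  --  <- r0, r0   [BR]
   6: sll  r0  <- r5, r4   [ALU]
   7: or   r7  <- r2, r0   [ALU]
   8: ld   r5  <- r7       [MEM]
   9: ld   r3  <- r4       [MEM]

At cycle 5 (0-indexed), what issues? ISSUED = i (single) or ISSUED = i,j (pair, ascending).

ISSUED = 8

#0 head=0: or.ALU;sll.ALU i0,i1 dual
#1 head=2: mul.MUL i2 RAW r0
#2 head=3: xor.ALU;blt.BR i3,i4 dual
#3 head=5: bne.BR;sll.ALU i5,i6 dual
#4 head=7: or.ALU i7 RAW r7
#5 head=8: ld.MEM i8 no-port MEM/MEM
#6 head=9: ld.MEM i9 tail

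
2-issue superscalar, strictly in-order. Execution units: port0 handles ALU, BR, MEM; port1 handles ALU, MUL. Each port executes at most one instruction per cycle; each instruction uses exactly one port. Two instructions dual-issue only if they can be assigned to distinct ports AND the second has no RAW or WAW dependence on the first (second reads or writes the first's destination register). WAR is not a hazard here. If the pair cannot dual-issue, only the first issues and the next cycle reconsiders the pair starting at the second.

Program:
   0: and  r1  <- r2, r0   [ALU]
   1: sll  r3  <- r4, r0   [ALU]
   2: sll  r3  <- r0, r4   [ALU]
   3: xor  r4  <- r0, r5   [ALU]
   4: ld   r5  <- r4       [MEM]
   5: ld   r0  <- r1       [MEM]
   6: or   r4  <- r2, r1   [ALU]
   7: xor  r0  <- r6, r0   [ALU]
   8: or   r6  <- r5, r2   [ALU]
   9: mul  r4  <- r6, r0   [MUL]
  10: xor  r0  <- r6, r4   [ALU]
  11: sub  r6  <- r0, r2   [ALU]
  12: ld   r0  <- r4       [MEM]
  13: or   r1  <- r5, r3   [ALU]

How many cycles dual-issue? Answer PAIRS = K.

PAIRS = 5

  cy0 -> i0/i1 (and;sll) 2-wide
  cy1 -> i2/i3 (sll;xor) 2-wide
  cy2 -> i4 (ld) no-port MEM/MEM
  cy3 -> i5/i6 (ld;or) 2-wide
  cy4 -> i7/i8 (xor;or) 2-wide
  cy5 -> i9 (mul) RAW r4
  cy6 -> i10 (xor) RAW r0
  cy7 -> i11/i12 (sub;ld) 2-wide
  cy8 -> i13 (or) tail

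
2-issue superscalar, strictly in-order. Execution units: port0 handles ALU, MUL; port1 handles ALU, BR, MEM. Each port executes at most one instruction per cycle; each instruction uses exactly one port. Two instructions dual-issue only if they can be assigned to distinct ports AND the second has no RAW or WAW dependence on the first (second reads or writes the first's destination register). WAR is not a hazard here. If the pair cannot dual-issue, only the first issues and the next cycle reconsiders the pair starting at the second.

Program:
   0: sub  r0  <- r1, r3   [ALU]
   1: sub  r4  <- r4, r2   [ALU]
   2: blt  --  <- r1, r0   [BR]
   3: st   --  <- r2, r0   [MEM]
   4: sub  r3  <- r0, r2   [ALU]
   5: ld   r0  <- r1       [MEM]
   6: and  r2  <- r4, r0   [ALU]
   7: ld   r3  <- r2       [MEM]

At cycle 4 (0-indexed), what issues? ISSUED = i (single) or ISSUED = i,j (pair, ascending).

t=0 i0+i1:sub.ALU+sub.ALU ; dual
t=1 i2:blt.BR ; no-port BR/MEM
t=2 i3+i4:st.MEM+sub.ALU ; dual
t=3 i5:ld.MEM ; RAW r0
t=4 i6:and.ALU ; RAW r2
t=5 i7:ld.MEM ; tail

ISSUED = 6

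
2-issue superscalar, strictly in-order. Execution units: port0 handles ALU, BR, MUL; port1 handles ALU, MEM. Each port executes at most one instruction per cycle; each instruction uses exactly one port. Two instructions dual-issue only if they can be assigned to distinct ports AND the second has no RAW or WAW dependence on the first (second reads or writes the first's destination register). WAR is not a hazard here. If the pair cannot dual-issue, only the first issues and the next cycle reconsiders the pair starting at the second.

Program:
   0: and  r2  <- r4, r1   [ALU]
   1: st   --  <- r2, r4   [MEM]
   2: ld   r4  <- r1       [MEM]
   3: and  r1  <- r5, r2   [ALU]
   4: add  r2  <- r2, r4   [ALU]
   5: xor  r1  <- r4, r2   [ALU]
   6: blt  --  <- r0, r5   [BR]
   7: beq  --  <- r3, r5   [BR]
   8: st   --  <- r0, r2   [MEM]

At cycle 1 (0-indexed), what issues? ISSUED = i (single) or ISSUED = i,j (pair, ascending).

0. and @i0  | RAW r2
1. st @i1  | no-port MEM/MEM
2. ld+and @i2+i3  | 2-wide
3. add @i4  | RAW r2
4. xor+blt @i5+i6  | 2-wide
5. beq+st @i7+i8  | 2-wide

ISSUED = 1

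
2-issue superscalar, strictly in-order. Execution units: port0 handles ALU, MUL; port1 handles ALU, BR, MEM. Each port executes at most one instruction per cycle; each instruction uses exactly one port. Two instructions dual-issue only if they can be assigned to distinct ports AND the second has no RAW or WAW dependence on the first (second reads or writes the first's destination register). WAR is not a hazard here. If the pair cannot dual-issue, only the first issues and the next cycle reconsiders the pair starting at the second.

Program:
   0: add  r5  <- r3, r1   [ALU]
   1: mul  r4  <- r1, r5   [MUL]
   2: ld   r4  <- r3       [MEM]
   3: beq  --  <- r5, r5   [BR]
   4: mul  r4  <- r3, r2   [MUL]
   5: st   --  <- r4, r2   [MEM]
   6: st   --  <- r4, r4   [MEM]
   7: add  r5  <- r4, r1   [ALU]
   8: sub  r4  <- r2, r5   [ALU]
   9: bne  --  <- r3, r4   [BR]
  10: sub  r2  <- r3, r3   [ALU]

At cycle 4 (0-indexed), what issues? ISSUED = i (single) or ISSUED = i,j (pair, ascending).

ISSUED = 5

#0 head=0: add.ALU i0 RAW r5
#1 head=1: mul.MUL i1 WAW r4
#2 head=2: ld.MEM i2 no-port MEM/BR
#3 head=3: beq.BR+mul.MUL i3+i4 pair
#4 head=5: st.MEM i5 no-port MEM/MEM
#5 head=6: st.MEM+add.ALU i6+i7 pair
#6 head=8: sub.ALU i8 RAW r4
#7 head=9: bne.BR+sub.ALU i9+i10 pair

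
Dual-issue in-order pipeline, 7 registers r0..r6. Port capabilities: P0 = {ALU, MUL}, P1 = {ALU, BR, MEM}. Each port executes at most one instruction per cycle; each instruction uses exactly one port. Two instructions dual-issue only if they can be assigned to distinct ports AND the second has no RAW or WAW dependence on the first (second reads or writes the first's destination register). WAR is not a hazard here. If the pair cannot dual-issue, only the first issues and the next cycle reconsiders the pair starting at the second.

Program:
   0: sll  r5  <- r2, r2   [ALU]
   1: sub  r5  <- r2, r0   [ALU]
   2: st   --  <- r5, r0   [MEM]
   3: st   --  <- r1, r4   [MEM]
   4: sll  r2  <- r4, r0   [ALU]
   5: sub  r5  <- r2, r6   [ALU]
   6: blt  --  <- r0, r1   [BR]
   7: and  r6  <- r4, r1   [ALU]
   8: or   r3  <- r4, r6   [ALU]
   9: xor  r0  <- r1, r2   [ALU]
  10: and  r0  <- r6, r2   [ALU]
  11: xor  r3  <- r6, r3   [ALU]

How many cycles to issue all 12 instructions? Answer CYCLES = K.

CYCLES = 8

  cy0 -> i0 (sll.ALU) WAW r5
  cy1 -> i1 (sub.ALU) RAW r5
  cy2 -> i2 (st.MEM) no-port MEM/MEM
  cy3 -> i3/i4 (st.MEM+sll.ALU) 2-wide
  cy4 -> i5/i6 (sub.ALU+blt.BR) 2-wide
  cy5 -> i7 (and.ALU) RAW r6
  cy6 -> i8/i9 (or.ALU+xor.ALU) 2-wide
  cy7 -> i10/i11 (and.ALU+xor.ALU) 2-wide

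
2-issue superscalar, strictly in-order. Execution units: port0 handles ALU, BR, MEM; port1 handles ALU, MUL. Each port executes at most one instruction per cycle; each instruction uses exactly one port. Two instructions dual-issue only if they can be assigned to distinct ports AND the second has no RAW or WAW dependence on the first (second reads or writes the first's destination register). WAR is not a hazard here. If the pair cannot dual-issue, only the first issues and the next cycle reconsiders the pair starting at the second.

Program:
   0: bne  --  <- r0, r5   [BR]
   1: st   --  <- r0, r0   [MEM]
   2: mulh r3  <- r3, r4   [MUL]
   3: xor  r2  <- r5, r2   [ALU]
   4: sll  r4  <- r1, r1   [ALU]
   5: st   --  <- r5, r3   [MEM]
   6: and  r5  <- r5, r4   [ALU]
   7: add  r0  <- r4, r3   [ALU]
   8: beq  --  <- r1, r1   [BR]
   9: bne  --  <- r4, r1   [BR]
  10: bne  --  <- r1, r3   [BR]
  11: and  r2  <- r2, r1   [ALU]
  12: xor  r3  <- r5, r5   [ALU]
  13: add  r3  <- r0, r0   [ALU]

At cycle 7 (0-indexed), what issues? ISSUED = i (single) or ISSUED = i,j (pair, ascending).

ISSUED = 12

  cy0 -> i0 (bne.BR) no-port BR/MEM
  cy1 -> i1+i2 (st.MEM;mulh.MUL) dual
  cy2 -> i3+i4 (xor.ALU;sll.ALU) dual
  cy3 -> i5+i6 (st.MEM;and.ALU) dual
  cy4 -> i7+i8 (add.ALU;beq.BR) dual
  cy5 -> i9 (bne.BR) no-port BR/BR
  cy6 -> i10+i11 (bne.BR;and.ALU) dual
  cy7 -> i12 (xor.ALU) WAW r3
  cy8 -> i13 (add.ALU) tail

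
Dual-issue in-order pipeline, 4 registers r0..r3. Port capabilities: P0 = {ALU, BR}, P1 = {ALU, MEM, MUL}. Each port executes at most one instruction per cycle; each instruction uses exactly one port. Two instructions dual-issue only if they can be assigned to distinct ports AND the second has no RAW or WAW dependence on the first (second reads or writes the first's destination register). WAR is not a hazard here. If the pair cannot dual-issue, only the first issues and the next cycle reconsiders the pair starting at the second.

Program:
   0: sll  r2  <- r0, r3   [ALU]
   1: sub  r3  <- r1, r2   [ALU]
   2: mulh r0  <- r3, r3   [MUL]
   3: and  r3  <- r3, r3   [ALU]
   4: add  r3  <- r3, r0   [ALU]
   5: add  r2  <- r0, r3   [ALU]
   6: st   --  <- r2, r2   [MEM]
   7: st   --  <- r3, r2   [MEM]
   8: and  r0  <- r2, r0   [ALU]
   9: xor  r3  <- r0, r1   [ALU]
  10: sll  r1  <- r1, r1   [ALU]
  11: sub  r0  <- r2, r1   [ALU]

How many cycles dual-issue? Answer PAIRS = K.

PAIRS = 3

#0 head=0: sll i0 RAW r2
#1 head=1: sub i1 RAW r3
#2 head=2: mulh and i2+i3 pair
#3 head=4: add i4 RAW r3
#4 head=5: add i5 RAW r2
#5 head=6: st i6 no-port MEM/MEM
#6 head=7: st and i7+i8 pair
#7 head=9: xor sll i9+i10 pair
#8 head=11: sub i11 tail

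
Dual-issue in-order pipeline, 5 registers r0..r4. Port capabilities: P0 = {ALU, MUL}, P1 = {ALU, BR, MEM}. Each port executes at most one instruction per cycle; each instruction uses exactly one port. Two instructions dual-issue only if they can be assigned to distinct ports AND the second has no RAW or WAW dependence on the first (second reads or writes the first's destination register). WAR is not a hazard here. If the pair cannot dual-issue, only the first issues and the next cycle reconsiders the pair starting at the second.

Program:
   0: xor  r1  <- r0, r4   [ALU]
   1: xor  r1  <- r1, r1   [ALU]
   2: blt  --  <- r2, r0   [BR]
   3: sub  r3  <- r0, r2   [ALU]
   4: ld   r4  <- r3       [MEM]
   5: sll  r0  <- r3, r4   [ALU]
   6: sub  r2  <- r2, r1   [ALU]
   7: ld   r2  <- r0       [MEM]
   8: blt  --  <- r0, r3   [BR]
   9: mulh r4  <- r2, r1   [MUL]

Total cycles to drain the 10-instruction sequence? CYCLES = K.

[0] i0  xor  -- RAW+WAW r1
[1] i1/i2  xor blt  -- 2-wide
[2] i3  sub  -- RAW r3
[3] i4  ld  -- RAW r4
[4] i5/i6  sll sub  -- 2-wide
[5] i7  ld  -- no-port MEM/BR
[6] i8/i9  blt mulh  -- 2-wide

CYCLES = 7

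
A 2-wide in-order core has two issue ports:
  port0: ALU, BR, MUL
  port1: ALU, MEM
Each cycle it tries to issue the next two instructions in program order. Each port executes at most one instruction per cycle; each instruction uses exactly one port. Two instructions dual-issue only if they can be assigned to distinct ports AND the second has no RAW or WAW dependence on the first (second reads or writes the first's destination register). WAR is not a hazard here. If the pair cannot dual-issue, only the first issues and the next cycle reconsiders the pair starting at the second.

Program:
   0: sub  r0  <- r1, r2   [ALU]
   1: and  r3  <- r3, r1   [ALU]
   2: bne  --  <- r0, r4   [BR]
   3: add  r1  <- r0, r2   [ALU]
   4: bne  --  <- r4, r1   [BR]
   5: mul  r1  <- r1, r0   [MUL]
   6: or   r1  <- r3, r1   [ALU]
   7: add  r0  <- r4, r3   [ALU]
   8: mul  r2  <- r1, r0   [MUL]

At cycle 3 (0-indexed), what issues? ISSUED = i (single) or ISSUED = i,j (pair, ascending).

c0: i0&i1 sub.ALU+and.ALU  2-wide
c1: i2&i3 bne.BR+add.ALU  2-wide
c2: i4 bne.BR  no-port BR/MUL
c3: i5 mul.MUL  RAW+WAW r1
c4: i6&i7 or.ALU+add.ALU  2-wide
c5: i8 mul.MUL  tail

ISSUED = 5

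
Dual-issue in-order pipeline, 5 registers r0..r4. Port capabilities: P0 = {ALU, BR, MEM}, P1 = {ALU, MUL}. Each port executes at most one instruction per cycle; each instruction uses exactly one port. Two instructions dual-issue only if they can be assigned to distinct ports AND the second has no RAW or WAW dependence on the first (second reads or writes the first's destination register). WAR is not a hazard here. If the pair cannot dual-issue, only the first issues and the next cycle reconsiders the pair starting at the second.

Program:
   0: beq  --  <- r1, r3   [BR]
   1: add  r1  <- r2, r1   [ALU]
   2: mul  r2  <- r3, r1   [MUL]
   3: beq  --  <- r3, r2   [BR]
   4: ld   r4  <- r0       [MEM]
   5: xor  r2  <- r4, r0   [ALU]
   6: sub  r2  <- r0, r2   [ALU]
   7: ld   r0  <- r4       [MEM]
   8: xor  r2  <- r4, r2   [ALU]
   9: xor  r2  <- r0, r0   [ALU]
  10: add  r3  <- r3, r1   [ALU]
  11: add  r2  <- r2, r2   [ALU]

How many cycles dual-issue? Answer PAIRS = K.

PAIRS = 3

c0: i0/i1 beq.BR/add.ALU  dual
c1: i2 mul.MUL  RAW r2
c2: i3 beq.BR  no-port BR/MEM
c3: i4 ld.MEM  RAW r4
c4: i5 xor.ALU  RAW+WAW r2
c5: i6/i7 sub.ALU/ld.MEM  dual
c6: i8 xor.ALU  WAW r2
c7: i9/i10 xor.ALU/add.ALU  dual
c8: i11 add.ALU  tail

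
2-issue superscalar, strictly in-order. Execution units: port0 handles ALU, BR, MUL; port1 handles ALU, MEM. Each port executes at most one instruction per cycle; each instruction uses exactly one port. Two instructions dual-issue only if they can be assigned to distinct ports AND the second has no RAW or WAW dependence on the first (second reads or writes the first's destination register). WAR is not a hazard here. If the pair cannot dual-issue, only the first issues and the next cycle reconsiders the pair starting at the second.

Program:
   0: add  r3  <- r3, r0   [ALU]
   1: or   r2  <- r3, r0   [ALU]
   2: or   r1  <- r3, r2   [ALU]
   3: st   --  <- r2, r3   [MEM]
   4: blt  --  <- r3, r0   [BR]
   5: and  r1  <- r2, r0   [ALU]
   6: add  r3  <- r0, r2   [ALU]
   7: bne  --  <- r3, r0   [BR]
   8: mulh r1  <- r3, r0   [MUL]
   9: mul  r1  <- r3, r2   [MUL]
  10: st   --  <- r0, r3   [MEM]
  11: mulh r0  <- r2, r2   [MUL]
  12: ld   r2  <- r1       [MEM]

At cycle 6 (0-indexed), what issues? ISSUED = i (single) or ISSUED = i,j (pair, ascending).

ISSUED = 8

c0: i0 add  RAW r3
c1: i1 or  RAW r2
c2: i2+i3 or;st  pair
c3: i4+i5 blt;and  pair
c4: i6 add  RAW r3
c5: i7 bne  no-port BR/MUL
c6: i8 mulh  no-port MUL/MUL
c7: i9+i10 mul;st  pair
c8: i11+i12 mulh;ld  pair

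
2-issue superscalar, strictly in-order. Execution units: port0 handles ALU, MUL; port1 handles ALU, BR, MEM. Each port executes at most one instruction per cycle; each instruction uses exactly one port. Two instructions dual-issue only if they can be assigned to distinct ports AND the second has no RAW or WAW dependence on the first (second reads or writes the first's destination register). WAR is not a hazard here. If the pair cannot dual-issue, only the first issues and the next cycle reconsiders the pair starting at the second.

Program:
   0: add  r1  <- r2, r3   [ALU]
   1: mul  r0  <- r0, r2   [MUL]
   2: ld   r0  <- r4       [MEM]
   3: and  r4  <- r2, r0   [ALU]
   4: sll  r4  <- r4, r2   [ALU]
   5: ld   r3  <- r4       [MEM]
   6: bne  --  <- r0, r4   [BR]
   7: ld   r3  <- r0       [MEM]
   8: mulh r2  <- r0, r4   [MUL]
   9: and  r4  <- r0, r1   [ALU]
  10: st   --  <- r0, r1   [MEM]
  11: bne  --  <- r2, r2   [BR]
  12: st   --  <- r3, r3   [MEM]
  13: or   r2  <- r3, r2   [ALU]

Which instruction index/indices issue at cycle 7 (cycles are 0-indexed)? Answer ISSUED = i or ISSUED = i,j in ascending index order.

  cy0 -> i0+i1 (add.ALU;mul.MUL) 2-wide
  cy1 -> i2 (ld.MEM) RAW r0
  cy2 -> i3 (and.ALU) RAW+WAW r4
  cy3 -> i4 (sll.ALU) RAW r4
  cy4 -> i5 (ld.MEM) no-port MEM/BR
  cy5 -> i6 (bne.BR) no-port BR/MEM
  cy6 -> i7+i8 (ld.MEM;mulh.MUL) 2-wide
  cy7 -> i9+i10 (and.ALU;st.MEM) 2-wide
  cy8 -> i11 (bne.BR) no-port BR/MEM
  cy9 -> i12+i13 (st.MEM;or.ALU) 2-wide

ISSUED = 9,10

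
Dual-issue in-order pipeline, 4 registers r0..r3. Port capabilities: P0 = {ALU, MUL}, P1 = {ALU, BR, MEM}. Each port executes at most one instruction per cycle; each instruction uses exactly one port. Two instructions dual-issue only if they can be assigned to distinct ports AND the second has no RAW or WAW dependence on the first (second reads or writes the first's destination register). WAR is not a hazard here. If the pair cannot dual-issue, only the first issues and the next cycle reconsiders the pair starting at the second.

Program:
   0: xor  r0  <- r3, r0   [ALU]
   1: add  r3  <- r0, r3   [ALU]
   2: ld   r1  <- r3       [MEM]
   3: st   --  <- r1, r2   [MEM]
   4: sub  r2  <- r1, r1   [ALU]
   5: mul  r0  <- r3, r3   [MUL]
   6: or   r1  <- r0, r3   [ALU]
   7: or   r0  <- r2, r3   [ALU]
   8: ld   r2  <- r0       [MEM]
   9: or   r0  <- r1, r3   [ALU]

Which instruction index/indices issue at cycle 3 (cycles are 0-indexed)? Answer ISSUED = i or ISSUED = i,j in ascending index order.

  cy0 -> i0 (xor.ALU) RAW r0
  cy1 -> i1 (add.ALU) RAW r3
  cy2 -> i2 (ld.MEM) no-port MEM/MEM
  cy3 -> i3&i4 (st.MEM/sub.ALU) dual
  cy4 -> i5 (mul.MUL) RAW r0
  cy5 -> i6&i7 (or.ALU/or.ALU) dual
  cy6 -> i8&i9 (ld.MEM/or.ALU) dual

ISSUED = 3,4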